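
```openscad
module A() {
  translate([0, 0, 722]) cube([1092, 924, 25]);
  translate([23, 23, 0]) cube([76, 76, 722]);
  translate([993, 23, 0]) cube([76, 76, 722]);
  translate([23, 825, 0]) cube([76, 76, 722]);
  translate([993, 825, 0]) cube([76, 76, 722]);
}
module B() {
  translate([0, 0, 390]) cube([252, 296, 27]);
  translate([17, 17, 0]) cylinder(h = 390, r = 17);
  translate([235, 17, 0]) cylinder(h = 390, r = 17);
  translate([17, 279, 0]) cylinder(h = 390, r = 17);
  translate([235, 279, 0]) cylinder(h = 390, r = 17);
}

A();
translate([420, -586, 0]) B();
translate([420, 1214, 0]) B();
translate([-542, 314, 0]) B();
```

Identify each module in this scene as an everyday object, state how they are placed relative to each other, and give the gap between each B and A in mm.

Each stool's nearest face is 290 mm from the table's bounding box.

A is a table. B is a stool. Three stools sit around the table at the −y, +y, −x sides. The gap between each stool and the table is 290 mm.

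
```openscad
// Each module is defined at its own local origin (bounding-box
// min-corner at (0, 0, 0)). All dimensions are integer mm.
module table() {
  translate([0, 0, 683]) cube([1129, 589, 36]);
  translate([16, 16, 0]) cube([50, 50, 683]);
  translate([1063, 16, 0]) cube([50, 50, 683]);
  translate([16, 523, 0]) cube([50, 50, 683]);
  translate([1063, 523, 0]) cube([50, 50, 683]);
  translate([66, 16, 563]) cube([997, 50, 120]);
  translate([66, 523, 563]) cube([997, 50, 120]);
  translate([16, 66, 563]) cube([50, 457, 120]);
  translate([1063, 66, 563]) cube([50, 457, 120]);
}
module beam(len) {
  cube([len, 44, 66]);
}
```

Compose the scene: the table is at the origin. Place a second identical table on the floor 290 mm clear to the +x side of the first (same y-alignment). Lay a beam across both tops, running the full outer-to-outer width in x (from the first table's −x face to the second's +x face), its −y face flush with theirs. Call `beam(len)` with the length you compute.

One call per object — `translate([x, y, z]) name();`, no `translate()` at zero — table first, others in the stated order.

table();
translate([1419, 0, 0]) table();
translate([0, 0, 719]) beam(2548);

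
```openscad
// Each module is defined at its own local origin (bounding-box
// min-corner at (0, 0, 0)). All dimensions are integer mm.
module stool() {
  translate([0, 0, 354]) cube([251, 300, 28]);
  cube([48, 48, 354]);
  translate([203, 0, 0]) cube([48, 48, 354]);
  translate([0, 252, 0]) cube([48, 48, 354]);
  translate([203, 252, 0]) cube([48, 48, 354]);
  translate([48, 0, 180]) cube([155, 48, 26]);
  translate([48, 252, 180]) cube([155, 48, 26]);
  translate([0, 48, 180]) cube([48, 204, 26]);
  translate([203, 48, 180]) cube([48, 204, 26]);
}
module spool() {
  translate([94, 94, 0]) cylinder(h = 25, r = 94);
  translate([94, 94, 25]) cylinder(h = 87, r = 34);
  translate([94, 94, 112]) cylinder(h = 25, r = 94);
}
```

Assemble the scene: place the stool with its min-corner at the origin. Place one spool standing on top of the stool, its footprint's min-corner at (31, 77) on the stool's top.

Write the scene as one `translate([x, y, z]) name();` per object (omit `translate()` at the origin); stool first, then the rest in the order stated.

stool();
translate([31, 77, 382]) spool();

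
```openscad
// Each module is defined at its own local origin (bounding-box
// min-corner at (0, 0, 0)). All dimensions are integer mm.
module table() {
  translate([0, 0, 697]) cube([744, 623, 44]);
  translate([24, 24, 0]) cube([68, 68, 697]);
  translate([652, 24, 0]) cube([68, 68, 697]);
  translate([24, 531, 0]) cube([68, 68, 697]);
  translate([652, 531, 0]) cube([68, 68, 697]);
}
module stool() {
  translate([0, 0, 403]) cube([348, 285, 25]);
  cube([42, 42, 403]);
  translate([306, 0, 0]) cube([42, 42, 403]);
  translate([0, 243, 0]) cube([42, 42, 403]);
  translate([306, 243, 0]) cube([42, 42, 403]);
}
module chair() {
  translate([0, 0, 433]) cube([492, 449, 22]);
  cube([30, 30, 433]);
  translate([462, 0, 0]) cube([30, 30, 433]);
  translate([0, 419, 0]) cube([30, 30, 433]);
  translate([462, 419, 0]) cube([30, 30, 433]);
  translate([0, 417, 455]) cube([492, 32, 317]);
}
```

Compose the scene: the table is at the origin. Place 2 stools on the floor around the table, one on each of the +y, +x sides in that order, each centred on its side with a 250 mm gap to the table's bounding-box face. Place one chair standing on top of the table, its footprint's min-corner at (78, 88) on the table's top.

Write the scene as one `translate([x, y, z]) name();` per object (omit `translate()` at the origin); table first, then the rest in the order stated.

table();
translate([198, 873, 0]) stool();
translate([994, 169, 0]) stool();
translate([78, 88, 741]) chair();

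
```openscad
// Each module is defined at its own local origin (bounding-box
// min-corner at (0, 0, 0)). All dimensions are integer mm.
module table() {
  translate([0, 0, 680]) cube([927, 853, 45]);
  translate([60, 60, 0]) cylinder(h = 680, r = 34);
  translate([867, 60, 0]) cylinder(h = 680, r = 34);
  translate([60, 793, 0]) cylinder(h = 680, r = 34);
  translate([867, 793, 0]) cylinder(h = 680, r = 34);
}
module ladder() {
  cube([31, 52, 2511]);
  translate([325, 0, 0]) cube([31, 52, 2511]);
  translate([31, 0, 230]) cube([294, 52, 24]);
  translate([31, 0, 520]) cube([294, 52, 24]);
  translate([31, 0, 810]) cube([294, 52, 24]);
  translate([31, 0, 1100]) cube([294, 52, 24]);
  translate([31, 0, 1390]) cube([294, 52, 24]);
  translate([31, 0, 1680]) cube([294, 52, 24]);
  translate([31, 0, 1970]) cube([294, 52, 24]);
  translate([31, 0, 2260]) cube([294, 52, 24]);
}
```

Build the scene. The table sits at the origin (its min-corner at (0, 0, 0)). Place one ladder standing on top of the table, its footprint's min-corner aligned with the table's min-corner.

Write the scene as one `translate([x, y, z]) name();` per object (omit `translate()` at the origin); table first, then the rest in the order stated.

table();
translate([0, 0, 725]) ladder();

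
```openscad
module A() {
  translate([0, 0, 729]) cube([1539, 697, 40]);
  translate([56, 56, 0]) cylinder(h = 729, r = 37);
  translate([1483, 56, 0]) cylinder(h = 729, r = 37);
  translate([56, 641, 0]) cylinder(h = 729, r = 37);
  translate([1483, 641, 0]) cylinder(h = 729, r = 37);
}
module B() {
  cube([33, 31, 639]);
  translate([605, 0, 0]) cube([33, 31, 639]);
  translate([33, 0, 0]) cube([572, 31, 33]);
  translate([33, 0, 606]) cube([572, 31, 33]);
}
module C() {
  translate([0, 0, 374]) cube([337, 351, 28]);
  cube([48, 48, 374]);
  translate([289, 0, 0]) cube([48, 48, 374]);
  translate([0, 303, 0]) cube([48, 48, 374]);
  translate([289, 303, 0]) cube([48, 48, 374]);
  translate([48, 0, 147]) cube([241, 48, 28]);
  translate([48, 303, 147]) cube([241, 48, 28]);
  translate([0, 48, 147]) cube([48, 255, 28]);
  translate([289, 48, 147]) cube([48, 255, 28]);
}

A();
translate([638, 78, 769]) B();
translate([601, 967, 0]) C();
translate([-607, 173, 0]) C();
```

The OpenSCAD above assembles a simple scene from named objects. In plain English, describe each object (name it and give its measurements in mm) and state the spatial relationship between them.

A is a table: top 1539 mm (x) × 697 mm (y), 40 mm thick, upper face at z = 769 mm, on four round legs of 74 mm diameter, each leg's bounding box inset 19 mm from the nearest pair of top edges, running from z = 0 to the bottom of the top.

B is a picture frame with a 572×573 mm rectangular opening (x by z) and a uniform 33 mm border on every side. Frame depth is 31 mm along y. It is built from two vertical stiles running the full outside height and two horizontal rails spanning the gap between the stiles.

C is a four-legged stool. The seat is 337×351 mm, 28 mm thick, top at z = 402 mm. It stands on four square legs, each 48×48 mm in cross-section, from z = 0 to the seat underside, each flush with a corner of the seat. Four stretchers, 48 mm wide and 28 mm tall, connect adjacent legs with their undersides at z = 147 mm, each running between the inner faces of the legs it joins and aligned with the legs' outer faces on the other axis.

The picture frame is on top of the table. Two stools sit around the table at the +y, −x sides.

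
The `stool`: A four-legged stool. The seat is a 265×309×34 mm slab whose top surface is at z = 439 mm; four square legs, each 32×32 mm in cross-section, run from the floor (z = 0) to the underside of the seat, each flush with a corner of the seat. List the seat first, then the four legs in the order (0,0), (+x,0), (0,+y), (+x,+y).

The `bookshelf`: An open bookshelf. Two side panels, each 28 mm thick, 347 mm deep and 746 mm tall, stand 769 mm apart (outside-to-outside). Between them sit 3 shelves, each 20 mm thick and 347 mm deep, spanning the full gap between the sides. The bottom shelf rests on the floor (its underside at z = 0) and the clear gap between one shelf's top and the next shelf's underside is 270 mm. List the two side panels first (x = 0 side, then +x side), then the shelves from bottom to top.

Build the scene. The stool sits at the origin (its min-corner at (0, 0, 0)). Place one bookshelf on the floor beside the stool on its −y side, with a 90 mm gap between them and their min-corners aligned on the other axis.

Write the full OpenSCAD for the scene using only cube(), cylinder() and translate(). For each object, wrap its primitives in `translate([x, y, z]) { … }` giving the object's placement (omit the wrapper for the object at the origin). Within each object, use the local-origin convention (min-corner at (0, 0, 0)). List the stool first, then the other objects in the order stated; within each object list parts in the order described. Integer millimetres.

translate([0, 0, 405]) cube([265, 309, 34]);
cube([32, 32, 405]);
translate([233, 0, 0]) cube([32, 32, 405]);
translate([0, 277, 0]) cube([32, 32, 405]);
translate([233, 277, 0]) cube([32, 32, 405]);
translate([0, -437, 0]) {
  cube([28, 347, 746]);
  translate([741, 0, 0]) cube([28, 347, 746]);
  translate([28, 0, 0]) cube([713, 347, 20]);
  translate([28, 0, 290]) cube([713, 347, 20]);
  translate([28, 0, 580]) cube([713, 347, 20]);
}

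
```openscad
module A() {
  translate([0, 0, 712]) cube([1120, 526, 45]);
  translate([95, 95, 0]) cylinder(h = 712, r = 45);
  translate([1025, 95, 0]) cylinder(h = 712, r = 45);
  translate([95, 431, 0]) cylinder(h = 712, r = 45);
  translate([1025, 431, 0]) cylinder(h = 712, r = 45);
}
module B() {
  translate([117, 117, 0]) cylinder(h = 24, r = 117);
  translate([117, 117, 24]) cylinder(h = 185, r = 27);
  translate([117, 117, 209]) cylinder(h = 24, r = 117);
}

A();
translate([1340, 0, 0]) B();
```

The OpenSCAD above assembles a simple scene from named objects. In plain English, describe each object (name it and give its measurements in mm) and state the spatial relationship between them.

A is a rectangular dining table. The top is 1120×526×45 mm with its upper surface at z = 757 mm. It stands on four round legs of 90 mm diameter, each leg's bounding box inset 50 mm from the nearest pair of top edges, running from the floor to the underside of the top.

B is a spool: two coaxial disc flanges of radius 117 mm and thickness 24 mm, joined by a core cylinder of radius 27 mm and height 185 mm. The lower flange rests on z = 0 and the three cylinders share a vertical axis.

The spool is on the floor beside the table on its +x side.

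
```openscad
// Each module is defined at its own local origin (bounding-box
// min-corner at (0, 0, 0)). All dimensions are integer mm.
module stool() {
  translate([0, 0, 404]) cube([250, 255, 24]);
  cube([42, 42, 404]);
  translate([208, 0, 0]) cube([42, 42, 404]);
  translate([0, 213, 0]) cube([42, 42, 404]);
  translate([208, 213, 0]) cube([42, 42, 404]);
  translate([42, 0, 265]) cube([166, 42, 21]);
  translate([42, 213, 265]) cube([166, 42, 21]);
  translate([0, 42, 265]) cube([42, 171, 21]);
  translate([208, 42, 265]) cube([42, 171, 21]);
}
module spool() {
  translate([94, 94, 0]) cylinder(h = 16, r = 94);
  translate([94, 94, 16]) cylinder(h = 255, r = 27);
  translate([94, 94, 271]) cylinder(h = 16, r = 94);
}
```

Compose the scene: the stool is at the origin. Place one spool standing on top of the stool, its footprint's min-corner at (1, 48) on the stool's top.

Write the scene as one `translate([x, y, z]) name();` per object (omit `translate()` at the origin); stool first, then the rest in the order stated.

stool();
translate([1, 48, 428]) spool();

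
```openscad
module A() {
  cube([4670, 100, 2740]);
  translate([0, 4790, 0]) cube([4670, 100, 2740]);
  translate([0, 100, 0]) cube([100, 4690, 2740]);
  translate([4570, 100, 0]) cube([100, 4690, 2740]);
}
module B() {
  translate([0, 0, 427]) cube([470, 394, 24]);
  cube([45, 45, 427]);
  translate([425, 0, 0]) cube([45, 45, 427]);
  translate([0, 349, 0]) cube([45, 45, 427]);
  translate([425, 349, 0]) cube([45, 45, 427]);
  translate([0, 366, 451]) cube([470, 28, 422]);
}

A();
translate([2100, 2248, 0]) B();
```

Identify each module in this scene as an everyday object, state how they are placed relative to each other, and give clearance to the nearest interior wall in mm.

Clearances: x = 2000, y = 2148; minimum 2000 mm.

A is a house frame. B is a chair. The chair sits inside the house frame, centred. The clearance to the nearest interior wall is 2000 mm.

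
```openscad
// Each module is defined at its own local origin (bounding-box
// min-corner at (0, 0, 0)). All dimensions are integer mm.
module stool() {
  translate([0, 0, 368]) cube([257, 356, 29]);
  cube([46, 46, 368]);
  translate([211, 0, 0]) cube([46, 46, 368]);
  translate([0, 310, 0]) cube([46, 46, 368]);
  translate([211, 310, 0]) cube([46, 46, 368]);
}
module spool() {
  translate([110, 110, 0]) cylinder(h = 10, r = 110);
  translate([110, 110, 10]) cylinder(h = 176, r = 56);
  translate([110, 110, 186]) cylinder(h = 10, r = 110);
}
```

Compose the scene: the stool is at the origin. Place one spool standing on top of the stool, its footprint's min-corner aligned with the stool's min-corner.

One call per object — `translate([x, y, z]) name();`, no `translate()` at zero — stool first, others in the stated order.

stool();
translate([0, 0, 397]) spool();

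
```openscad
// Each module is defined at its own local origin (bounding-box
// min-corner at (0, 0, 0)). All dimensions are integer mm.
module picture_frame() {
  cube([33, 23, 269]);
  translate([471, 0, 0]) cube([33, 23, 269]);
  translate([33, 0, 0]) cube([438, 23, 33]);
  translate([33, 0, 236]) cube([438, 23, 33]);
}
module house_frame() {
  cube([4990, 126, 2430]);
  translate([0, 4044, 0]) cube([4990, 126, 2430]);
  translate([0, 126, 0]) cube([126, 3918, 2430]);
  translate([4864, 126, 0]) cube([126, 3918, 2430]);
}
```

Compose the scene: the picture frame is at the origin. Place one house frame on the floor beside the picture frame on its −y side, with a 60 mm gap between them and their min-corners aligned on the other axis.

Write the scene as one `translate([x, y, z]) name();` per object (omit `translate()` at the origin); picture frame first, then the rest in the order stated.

picture_frame();
translate([0, -4230, 0]) house_frame();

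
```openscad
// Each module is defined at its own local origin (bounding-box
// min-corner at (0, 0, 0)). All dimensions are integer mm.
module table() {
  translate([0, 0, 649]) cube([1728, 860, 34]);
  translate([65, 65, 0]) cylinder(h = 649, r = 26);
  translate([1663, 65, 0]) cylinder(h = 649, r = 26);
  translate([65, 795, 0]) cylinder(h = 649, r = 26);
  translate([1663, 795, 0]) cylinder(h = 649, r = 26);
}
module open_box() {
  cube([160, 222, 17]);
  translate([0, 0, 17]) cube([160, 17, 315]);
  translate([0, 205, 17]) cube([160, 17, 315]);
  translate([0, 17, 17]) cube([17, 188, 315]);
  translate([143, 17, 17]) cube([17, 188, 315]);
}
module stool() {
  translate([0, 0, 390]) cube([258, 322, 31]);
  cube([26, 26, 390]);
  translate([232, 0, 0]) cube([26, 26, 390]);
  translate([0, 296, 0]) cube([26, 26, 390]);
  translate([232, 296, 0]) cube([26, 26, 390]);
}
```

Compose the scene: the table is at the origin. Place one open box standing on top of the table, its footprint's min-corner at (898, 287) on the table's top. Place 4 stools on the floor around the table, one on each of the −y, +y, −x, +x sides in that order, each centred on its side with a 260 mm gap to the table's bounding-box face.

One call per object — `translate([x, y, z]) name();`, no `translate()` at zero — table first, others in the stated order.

table();
translate([898, 287, 683]) open_box();
translate([735, -582, 0]) stool();
translate([735, 1120, 0]) stool();
translate([-518, 269, 0]) stool();
translate([1988, 269, 0]) stool();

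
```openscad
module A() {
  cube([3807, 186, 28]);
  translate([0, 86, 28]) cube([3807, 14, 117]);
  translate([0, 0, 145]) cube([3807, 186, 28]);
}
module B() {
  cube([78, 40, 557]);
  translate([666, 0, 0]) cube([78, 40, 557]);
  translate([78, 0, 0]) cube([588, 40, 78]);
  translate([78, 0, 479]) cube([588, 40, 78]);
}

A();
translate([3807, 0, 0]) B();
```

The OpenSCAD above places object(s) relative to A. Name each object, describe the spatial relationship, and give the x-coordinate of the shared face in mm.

A is an I-beam. B is a picture frame. The picture frame is against the I-beam's +x side, with their −y faces flush. The x-coordinate of the shared face is 3807 mm.

The I-beam's +x face and the picture frame's −x face are both at x = 3807 mm.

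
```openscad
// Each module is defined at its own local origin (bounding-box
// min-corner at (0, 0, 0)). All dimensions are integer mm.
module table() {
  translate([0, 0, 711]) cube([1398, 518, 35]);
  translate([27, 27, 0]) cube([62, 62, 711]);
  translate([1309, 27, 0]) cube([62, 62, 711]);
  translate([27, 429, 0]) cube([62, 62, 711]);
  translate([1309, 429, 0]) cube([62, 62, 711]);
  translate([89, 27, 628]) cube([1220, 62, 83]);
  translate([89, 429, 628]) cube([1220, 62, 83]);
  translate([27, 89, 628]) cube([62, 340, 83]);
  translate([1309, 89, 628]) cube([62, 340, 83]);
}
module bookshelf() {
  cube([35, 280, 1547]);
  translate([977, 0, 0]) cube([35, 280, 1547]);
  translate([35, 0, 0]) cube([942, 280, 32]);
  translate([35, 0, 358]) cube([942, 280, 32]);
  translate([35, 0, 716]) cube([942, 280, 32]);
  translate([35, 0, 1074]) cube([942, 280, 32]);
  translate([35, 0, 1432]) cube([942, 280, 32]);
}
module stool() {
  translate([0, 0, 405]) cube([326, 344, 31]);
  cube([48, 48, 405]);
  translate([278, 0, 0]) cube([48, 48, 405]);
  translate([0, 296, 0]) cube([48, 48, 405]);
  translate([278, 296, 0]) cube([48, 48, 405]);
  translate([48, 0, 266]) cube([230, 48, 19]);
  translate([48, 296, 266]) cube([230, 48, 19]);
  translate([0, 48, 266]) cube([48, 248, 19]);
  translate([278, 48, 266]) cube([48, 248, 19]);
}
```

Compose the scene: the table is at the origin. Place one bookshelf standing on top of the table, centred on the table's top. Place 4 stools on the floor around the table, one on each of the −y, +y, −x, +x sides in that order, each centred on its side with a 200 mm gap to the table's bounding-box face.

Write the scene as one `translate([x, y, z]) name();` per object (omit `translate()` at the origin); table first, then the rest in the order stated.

table();
translate([193, 119, 746]) bookshelf();
translate([536, -544, 0]) stool();
translate([536, 718, 0]) stool();
translate([-526, 87, 0]) stool();
translate([1598, 87, 0]) stool();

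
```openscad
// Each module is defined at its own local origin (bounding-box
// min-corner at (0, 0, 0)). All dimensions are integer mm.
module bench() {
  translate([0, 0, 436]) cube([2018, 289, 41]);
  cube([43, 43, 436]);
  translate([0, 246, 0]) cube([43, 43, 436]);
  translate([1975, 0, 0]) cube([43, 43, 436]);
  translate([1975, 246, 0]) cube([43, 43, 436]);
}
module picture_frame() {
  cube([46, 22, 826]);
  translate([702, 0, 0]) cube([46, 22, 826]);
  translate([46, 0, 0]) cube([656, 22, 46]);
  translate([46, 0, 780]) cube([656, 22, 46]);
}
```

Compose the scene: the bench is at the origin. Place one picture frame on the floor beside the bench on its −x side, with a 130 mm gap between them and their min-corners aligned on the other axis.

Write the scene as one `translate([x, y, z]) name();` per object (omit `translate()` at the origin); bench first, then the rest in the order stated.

bench();
translate([-878, 0, 0]) picture_frame();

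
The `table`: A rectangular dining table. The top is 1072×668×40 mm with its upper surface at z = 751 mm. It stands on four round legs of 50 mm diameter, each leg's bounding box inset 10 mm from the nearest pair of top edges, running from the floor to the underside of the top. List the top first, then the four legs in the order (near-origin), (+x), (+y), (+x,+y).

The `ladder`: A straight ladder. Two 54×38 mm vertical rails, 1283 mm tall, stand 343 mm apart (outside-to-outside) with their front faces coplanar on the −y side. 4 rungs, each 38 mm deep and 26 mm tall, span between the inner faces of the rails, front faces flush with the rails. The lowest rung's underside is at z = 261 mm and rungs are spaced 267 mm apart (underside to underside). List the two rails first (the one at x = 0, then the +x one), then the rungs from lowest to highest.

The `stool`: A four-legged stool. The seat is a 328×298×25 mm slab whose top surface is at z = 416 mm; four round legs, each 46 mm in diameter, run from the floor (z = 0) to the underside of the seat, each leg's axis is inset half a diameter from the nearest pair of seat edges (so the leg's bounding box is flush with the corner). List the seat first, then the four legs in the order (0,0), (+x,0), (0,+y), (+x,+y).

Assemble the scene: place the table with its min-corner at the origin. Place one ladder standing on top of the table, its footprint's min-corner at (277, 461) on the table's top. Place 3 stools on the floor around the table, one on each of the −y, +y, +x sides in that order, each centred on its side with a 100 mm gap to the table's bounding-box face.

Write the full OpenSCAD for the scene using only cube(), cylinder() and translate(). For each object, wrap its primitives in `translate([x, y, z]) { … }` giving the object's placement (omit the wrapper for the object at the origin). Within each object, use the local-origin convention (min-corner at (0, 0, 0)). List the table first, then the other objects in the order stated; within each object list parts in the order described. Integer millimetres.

translate([0, 0, 711]) cube([1072, 668, 40]);
translate([35, 35, 0]) cylinder(h = 711, r = 25);
translate([1037, 35, 0]) cylinder(h = 711, r = 25);
translate([35, 633, 0]) cylinder(h = 711, r = 25);
translate([1037, 633, 0]) cylinder(h = 711, r = 25);
translate([277, 461, 751]) {
  cube([54, 38, 1283]);
  translate([289, 0, 0]) cube([54, 38, 1283]);
  translate([54, 0, 261]) cube([235, 38, 26]);
  translate([54, 0, 528]) cube([235, 38, 26]);
  translate([54, 0, 795]) cube([235, 38, 26]);
  translate([54, 0, 1062]) cube([235, 38, 26]);
}
translate([372, -398, 0]) {
  translate([0, 0, 391]) cube([328, 298, 25]);
  translate([23, 23, 0]) cylinder(h = 391, r = 23);
  translate([305, 23, 0]) cylinder(h = 391, r = 23);
  translate([23, 275, 0]) cylinder(h = 391, r = 23);
  translate([305, 275, 0]) cylinder(h = 391, r = 23);
}
translate([372, 768, 0]) {
  translate([0, 0, 391]) cube([328, 298, 25]);
  translate([23, 23, 0]) cylinder(h = 391, r = 23);
  translate([305, 23, 0]) cylinder(h = 391, r = 23);
  translate([23, 275, 0]) cylinder(h = 391, r = 23);
  translate([305, 275, 0]) cylinder(h = 391, r = 23);
}
translate([1172, 185, 0]) {
  translate([0, 0, 391]) cube([328, 298, 25]);
  translate([23, 23, 0]) cylinder(h = 391, r = 23);
  translate([305, 23, 0]) cylinder(h = 391, r = 23);
  translate([23, 275, 0]) cylinder(h = 391, r = 23);
  translate([305, 275, 0]) cylinder(h = 391, r = 23);
}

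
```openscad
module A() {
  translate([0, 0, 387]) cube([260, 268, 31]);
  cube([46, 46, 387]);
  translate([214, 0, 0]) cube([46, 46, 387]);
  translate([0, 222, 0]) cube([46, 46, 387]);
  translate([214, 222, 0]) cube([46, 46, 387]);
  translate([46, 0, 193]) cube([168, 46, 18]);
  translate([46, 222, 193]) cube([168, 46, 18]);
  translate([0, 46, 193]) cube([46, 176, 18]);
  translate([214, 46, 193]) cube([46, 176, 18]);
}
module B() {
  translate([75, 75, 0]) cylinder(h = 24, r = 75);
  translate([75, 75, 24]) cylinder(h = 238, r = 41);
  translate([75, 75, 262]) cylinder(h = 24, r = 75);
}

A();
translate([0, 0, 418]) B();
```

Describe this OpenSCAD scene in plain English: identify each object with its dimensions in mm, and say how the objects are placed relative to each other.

A is a simple wooden stool: a rectangular seat 260 mm (x) by 268 mm (y), 31 mm thick, top face at z = 418 mm, on four square legs, each 46×46 mm in cross-section. The legs rest on z = 0, each flush with a corner of the seat. Four stretchers, 46 mm wide and 18 mm tall, connect adjacent legs with their undersides at z = 193 mm, each running between the inner faces of the legs it joins and aligned with the legs' outer faces on the other axis.

B is a spool: two coaxial disc flanges of radius 75 mm and thickness 24 mm, joined by a core cylinder of radius 41 mm and height 238 mm. The lower flange rests on z = 0 and the three cylinders share a vertical axis.

The spool is on top of the stool.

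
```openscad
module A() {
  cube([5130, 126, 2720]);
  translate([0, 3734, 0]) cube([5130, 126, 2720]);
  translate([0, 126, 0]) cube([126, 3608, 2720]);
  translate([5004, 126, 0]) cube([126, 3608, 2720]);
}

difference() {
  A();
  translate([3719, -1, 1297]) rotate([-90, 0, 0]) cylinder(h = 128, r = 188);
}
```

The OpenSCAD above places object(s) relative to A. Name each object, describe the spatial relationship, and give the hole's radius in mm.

The subtracted cylinder has r = 188 mm.

A is a house frame. The house frame has a circular hole through its front wall. The hole's radius is 188 mm.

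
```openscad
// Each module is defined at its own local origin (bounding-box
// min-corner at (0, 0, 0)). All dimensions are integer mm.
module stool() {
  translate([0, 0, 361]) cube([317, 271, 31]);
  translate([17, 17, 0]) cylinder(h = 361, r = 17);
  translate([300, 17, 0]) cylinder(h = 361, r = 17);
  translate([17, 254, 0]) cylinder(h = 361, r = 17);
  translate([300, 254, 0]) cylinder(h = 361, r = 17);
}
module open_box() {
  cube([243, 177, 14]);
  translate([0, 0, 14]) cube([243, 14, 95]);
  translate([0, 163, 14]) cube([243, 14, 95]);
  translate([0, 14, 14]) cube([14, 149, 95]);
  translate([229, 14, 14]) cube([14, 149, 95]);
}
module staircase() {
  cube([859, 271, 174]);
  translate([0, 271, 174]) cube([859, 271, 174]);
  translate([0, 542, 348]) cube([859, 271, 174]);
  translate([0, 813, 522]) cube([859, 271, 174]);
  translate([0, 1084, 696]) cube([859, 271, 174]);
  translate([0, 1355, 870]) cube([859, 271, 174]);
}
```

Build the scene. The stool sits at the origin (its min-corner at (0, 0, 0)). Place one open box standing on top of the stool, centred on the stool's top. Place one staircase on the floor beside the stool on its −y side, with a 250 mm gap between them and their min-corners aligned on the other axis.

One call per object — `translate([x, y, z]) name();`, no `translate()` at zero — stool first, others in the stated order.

stool();
translate([37, 47, 392]) open_box();
translate([0, -1876, 0]) staircase();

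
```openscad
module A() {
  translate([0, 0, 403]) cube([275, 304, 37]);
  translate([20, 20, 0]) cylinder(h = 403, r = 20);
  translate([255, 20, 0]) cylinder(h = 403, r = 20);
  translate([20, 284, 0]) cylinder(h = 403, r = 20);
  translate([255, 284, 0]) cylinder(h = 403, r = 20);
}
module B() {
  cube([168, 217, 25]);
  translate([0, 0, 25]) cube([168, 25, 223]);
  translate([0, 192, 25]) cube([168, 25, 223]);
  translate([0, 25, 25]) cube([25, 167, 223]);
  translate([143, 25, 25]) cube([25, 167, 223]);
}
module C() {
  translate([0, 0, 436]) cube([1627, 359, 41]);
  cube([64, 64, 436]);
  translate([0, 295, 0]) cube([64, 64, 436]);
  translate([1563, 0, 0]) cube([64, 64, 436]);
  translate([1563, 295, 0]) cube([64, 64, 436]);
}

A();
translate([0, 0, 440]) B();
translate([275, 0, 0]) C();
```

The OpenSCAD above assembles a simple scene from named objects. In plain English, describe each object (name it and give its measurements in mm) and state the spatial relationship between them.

A is a four-legged stool. The seat is 275×304 mm, 37 mm thick, top at z = 440 mm. It stands on four round legs, each 40 mm in diameter, from z = 0 to the seat underside, each leg's axis is inset half a diameter from the nearest pair of seat edges (so the leg's bounding box is flush with the corner).

B is an open-topped rectangular box: outside dimensions 168×217×248 mm, with a uniform wall and base thickness of 25 mm. The base is a full 168×217 slab on the floor; four walls sit on top of the base. The front and back walls (the −y and +y sides) span the full width; the two side walls fit between them.

C is a bench: a 1627×359 mm seat slab, 41 mm thick, top at z = 477 mm, on four 64×64 mm square legs flush with the seat corners and standing on z = 0.

The open box is on top of the stool. The bench is against the stool's +x side, with their −y faces flush.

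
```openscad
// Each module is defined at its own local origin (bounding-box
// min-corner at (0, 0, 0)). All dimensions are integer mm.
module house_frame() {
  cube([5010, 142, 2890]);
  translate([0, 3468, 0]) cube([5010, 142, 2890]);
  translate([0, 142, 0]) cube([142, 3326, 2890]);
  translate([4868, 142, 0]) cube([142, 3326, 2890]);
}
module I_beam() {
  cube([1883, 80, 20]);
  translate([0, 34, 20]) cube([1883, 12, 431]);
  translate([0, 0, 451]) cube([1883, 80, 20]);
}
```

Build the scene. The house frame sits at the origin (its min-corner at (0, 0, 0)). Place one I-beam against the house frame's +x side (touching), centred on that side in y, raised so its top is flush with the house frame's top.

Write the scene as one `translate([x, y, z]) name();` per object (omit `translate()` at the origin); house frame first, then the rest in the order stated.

house_frame();
translate([5010, 1765, 2419]) I_beam();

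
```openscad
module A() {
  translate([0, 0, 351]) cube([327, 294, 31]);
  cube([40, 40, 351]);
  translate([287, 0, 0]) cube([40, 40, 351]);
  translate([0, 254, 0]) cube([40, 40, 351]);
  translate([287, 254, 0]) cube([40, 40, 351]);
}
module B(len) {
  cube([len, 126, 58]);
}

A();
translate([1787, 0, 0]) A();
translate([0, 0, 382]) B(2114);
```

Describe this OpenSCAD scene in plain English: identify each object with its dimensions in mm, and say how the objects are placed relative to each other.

A is a four-legged stool. The seat is a 327×294×31 mm slab whose top surface is at z = 382 mm; four square legs, each 40×40 mm in cross-section, run from the floor (z = 0) to the underside of the seat, each flush with a corner of the seat.

B is a rectangular beam 2114 mm long (x), 126 mm deep (y), 58 mm thick (z).

The beam spans the tops of two stools placed 1460 mm apart, resting at z = 382 mm.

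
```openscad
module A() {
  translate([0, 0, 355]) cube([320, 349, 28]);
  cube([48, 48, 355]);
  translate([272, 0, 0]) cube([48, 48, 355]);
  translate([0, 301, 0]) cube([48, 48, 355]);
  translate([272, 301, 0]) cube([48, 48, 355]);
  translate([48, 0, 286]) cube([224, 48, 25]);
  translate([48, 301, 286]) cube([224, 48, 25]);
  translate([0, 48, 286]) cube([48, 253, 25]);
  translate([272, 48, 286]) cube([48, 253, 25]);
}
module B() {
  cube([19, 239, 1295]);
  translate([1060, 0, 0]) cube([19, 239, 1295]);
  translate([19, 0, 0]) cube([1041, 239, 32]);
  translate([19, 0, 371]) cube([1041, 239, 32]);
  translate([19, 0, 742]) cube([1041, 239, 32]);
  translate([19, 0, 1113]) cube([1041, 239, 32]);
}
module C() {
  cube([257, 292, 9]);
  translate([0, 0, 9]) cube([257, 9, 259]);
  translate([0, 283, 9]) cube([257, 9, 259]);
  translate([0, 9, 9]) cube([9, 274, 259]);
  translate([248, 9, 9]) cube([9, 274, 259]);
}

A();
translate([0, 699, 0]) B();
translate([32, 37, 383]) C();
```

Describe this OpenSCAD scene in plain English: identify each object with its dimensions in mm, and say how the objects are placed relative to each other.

A is a four-legged stool. The seat is 320×349 mm, 28 mm thick, top at z = 383 mm. It stands on four square legs, each 48×48 mm in cross-section, from z = 0 to the seat underside, each flush with a corner of the seat. Four stretchers, 48 mm wide and 25 mm tall, connect adjacent legs with their undersides at z = 286 mm, each running between the inner faces of the legs it joins and aligned with the legs' outer faces on the other axis.

B is a bookshelf 1079 mm wide overall, 239 mm deep and 1295 mm tall. The two sides are 19 mm thick vertical panels. 4 horizontal shelves of 32 mm thickness span between the inner faces of the sides; the lowest shelf sits on the floor and shelves are stacked with a clear vertical gap of 339 mm between each pair.

C is an open-topped rectangular box: outside dimensions 257×292×268 mm, with a uniform wall and base thickness of 9 mm. The base is a full 257×292 slab on the floor; four walls sit on top of the base. The front and back walls (the −y and +y sides) span the full width; the two side walls fit between them.

The bookshelf is on the floor beside the stool on its +y side. The open box is on top of the stool.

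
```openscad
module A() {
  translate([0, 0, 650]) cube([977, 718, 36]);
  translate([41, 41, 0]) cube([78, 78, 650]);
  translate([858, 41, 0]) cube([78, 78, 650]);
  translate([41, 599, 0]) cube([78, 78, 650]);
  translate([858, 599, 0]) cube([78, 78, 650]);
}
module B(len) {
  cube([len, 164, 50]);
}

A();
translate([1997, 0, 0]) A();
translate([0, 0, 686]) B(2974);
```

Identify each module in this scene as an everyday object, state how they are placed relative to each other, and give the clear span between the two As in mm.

Second table starts at x = 1997; first ends at x = 977; clear span = 1997 − 977 = 1020 mm.

A is a table. B is a beam. A beam spans the tops of two tables. The clear span between the two tables is 1020 mm.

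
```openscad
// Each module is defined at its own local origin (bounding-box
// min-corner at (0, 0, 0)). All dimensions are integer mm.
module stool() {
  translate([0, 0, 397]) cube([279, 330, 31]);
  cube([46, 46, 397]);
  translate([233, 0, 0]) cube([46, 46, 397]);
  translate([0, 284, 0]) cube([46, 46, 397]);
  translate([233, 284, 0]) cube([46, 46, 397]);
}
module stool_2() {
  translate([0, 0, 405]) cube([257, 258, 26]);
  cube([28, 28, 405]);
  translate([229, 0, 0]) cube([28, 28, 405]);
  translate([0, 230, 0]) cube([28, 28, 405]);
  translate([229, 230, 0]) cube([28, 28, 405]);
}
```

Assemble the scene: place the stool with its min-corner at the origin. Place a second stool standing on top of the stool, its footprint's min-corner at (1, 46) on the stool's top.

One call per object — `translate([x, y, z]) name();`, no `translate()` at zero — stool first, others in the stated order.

stool();
translate([1, 46, 428]) stool_2();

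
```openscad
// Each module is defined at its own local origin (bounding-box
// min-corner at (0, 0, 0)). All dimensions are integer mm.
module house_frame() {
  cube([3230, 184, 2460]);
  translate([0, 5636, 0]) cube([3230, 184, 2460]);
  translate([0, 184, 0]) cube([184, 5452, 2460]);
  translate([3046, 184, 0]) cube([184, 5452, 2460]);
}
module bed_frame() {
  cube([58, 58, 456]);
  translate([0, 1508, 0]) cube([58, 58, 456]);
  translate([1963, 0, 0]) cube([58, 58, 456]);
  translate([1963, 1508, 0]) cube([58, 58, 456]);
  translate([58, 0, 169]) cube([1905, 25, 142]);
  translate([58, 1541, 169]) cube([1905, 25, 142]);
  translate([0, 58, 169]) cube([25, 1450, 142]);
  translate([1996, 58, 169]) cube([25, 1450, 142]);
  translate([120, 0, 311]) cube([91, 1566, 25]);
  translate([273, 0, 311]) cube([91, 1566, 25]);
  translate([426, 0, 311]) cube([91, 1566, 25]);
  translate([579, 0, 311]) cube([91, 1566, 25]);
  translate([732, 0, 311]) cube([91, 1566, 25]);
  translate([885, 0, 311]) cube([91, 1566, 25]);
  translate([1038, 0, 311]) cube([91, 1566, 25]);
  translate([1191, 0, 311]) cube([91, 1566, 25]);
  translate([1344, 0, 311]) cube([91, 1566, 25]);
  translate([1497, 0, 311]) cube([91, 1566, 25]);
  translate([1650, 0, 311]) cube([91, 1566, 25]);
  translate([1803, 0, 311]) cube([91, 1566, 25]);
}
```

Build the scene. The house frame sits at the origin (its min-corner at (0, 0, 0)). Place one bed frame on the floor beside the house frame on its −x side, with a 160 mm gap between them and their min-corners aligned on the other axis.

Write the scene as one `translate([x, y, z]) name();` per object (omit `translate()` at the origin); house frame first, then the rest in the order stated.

house_frame();
translate([-2181, 0, 0]) bed_frame();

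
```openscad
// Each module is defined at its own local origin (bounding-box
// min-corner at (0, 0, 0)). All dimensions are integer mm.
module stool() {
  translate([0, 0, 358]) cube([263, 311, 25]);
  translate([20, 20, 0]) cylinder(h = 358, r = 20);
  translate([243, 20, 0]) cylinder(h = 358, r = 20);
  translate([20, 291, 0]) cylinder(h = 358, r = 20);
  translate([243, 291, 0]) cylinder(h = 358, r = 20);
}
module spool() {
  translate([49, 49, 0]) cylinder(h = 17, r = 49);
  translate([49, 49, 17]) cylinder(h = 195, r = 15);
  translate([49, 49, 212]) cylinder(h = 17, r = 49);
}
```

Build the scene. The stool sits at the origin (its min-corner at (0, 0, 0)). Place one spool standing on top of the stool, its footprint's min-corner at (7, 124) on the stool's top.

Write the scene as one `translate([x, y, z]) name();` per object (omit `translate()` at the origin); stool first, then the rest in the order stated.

stool();
translate([7, 124, 383]) spool();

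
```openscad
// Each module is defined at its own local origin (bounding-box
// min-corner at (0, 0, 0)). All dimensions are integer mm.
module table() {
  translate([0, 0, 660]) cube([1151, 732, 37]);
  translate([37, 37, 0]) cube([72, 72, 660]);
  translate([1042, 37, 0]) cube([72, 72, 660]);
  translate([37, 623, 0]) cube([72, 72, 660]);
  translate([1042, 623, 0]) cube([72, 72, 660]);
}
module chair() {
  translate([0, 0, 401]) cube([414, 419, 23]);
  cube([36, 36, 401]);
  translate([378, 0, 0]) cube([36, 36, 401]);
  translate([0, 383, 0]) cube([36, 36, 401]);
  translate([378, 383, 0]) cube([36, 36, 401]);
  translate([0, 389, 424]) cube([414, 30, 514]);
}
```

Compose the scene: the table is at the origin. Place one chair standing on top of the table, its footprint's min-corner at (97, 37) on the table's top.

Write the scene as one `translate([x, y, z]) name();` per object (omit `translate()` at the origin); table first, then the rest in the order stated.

table();
translate([97, 37, 697]) chair();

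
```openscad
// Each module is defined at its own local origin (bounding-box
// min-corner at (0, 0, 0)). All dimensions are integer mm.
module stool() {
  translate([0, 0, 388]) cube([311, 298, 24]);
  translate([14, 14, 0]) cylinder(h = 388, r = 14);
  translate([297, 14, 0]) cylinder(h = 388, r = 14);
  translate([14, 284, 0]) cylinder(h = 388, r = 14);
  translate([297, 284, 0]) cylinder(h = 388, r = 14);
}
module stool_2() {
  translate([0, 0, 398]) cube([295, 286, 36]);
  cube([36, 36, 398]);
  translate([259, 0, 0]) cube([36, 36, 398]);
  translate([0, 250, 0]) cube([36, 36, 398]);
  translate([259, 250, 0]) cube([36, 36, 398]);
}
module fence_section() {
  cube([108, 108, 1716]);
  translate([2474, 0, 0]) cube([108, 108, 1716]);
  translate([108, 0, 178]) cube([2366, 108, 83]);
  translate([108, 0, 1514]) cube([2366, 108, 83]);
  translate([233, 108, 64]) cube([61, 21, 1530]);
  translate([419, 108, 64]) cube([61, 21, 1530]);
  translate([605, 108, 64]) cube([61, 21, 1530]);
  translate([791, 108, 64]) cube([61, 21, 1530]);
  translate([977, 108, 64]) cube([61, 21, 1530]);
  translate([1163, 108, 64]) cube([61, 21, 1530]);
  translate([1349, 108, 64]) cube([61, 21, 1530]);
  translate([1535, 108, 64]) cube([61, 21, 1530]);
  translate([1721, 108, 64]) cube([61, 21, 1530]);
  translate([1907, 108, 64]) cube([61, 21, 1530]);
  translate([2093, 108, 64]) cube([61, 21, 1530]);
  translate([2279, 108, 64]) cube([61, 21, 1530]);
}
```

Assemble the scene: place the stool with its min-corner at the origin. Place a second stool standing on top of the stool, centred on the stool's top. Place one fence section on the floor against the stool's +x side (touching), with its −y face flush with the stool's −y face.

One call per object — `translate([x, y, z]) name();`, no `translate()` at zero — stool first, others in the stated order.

stool();
translate([8, 6, 412]) stool_2();
translate([311, 0, 0]) fence_section();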